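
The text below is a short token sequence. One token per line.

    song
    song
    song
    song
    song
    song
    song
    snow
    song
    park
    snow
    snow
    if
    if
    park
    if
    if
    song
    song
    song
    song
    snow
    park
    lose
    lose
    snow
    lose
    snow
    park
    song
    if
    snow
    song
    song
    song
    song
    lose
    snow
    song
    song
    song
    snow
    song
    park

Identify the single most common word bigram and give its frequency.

"song song", 14 times

Bigram frequencies (highest first):
  song song: 14
  snow song: 4
  song snow: 3
  lose snow: 3
  song park: 2
  if if: 2
  … (14 more, each ≤ 2)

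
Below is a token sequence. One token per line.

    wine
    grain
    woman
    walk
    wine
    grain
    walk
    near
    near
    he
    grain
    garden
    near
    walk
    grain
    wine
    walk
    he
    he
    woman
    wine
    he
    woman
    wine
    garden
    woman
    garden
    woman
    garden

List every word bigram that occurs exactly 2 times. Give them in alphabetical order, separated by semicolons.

garden woman; he woman; wine grain; woman garden; woman wine

Bigram counts meeting the condition (exactly 2 times):
  garden woman: 2
  he woman: 2
  wine grain: 2
  woman garden: 2
  woman wine: 2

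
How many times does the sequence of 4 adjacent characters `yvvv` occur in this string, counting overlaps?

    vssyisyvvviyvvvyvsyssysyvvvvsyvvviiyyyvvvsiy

5

Sliding a length-4 window over the 44 characters (41 positions):
  position 7–10: yvvv
  position 12–15: yvvv
  position 24–27: yvvv
  position 30–33: yvvv
  position 38–41: yvvv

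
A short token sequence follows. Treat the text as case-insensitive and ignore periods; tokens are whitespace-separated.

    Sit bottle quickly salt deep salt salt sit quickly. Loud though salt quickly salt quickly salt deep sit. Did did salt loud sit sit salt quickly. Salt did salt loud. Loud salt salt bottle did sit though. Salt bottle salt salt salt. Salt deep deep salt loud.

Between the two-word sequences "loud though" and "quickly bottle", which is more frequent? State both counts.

"loud though": 1 occurrence
"quickly bottle": 0 occurrences

"loud though" (1 vs 0)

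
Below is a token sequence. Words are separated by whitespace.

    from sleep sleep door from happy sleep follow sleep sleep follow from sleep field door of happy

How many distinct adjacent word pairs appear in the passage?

17 tokens → 16 bigram windows in total.
Repeated bigrams (each contributes count−1 duplicates):
  from sleep: 2
  sleep follow: 2
  sleep sleep: 2
3 duplicate windows → 16 − 3 = 13 distinct.

13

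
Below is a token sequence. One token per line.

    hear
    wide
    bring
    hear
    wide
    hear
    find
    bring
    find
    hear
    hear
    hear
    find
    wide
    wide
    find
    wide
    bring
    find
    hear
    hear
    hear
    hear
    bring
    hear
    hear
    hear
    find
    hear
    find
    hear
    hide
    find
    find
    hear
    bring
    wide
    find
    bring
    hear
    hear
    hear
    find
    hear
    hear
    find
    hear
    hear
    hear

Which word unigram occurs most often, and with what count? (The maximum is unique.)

Unigram frequencies (highest first):
  hear: 24
  find: 12
  wide: 6
  bring: 6
  hide: 1

"hear", 24 times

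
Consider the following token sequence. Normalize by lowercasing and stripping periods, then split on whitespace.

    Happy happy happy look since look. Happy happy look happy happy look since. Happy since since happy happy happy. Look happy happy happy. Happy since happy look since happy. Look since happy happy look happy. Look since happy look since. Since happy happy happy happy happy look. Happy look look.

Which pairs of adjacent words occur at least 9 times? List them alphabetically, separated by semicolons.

Bigram counts meeting the condition (at least 9 times):
  happy happy: 14
  happy look: 11

happy happy; happy look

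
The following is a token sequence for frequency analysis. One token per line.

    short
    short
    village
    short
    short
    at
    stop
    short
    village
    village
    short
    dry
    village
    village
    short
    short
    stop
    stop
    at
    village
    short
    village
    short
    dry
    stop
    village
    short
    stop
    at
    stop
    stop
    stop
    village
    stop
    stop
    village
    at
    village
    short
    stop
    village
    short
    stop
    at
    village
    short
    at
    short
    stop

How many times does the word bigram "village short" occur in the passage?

Scanning the 48 overlapping bigram windows for "village short":
  position 3–4: village short
  position 10–11: village short
  position 14–15: village short
  position 20–21: village short
  position 22–23: village short
  position 26–27: village short
  position 38–39: village short
  position 41–42: village short
  position 45–46: village short

9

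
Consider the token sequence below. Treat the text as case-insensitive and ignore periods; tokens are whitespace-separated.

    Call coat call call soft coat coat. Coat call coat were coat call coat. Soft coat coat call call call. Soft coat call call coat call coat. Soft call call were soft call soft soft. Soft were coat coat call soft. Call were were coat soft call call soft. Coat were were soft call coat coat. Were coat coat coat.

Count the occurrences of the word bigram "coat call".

7

Scanning the 59 overlapping bigram windows for "coat call":
  position 2–3: coat call
  position 8–9: coat call
  position 12–13: coat call
  position 17–18: coat call
  position 22–23: coat call
  position 25–26: coat call
  position 39–40: coat call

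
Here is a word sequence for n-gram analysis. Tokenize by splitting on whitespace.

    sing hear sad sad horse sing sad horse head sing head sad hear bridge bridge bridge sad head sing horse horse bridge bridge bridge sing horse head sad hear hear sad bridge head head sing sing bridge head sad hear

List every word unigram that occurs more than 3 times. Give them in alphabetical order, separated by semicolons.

Unigram counts meeting the condition (more than 3 times):
  bridge: 8
  head: 7
  hear: 5
  horse: 5
  sad: 8
  sing: 7

bridge; head; hear; horse; sad; sing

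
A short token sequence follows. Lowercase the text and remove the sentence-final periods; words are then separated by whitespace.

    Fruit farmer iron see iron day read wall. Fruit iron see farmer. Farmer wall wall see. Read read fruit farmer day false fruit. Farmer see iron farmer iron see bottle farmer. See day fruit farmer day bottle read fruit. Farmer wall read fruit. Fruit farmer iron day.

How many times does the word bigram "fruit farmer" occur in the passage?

Scanning the 46 overlapping bigram windows for "fruit farmer":
  position 1–2: fruit farmer
  position 19–20: fruit farmer
  position 23–24: fruit farmer
  position 34–35: fruit farmer
  position 39–40: fruit farmer
  position 44–45: fruit farmer

6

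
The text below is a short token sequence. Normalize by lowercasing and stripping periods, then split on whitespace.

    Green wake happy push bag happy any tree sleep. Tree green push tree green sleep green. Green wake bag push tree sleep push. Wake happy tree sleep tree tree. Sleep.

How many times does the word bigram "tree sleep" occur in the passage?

Scanning the 29 overlapping bigram windows for "tree sleep":
  position 8–9: tree sleep
  position 21–22: tree sleep
  position 26–27: tree sleep
  position 29–30: tree sleep

4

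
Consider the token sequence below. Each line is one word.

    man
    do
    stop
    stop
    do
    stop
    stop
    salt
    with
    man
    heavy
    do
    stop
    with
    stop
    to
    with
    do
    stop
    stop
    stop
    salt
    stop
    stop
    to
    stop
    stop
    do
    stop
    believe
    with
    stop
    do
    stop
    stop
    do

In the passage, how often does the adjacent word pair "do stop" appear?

Scanning the 35 overlapping bigram windows for "do stop":
  position 2–3: do stop
  position 5–6: do stop
  position 12–13: do stop
  position 18–19: do stop
  position 28–29: do stop
  position 33–34: do stop

6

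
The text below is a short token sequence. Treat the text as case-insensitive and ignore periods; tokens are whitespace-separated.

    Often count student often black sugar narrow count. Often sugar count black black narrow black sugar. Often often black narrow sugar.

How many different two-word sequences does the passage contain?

21 tokens → 20 bigram windows in total.
Repeated bigrams (each contributes count−1 duplicates):
  black narrow: 2
  black sugar: 2
  often black: 2
3 duplicate windows → 20 − 3 = 17 distinct.

17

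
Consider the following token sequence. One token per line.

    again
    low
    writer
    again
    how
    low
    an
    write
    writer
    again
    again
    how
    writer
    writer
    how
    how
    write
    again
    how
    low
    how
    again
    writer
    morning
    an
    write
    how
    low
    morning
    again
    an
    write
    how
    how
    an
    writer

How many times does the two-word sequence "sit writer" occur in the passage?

0

Scanning the 35 overlapping bigram windows for "sit writer":
  (none found)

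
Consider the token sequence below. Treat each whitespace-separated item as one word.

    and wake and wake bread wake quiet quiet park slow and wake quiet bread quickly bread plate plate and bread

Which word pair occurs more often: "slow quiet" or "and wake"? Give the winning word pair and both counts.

"slow quiet": 0 occurrences
"and wake": 3 occurrences

"and wake" (3 vs 0)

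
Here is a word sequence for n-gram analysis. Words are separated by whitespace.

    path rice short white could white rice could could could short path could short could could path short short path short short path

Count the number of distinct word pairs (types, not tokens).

23 tokens → 22 bigram windows in total.
Repeated bigrams (each contributes count−1 duplicates):
  could could: 3
  short path: 3
  could short: 2
  path short: 2
  short short: 2
7 duplicate windows → 22 − 7 = 15 distinct.

15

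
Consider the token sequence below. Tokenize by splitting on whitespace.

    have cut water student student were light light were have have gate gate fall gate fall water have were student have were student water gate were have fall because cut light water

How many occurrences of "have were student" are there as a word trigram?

Scanning the 30 overlapping trigram windows for "have were student":
  position 18–20: have were student
  position 21–23: have were student

2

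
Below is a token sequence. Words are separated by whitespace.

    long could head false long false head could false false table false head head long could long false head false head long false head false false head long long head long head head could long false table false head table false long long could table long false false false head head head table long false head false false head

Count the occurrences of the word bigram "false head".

10

Scanning the 58 overlapping bigram windows for "false head":
  position 6–7: false head
  position 12–13: false head
  position 18–19: false head
  position 20–21: false head
  position 23–24: false head
  position 26–27: false head
  position 38–39: false head
  position 49–50: false head
  position 55–56: false head
  position 58–59: false head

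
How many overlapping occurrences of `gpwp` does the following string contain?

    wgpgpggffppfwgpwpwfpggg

Sliding a length-4 window over the 23 characters (20 positions):
  position 14–17: gpwp

1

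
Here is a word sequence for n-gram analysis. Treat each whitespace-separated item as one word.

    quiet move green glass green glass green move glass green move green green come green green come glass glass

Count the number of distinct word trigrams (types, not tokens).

19 tokens → 17 trigram windows in total.
Repeated trigrams (each contributes count−1 duplicates):
  glass green move: 2
  green glass green: 2
  green green come: 2
3 duplicate windows → 17 − 3 = 14 distinct.

14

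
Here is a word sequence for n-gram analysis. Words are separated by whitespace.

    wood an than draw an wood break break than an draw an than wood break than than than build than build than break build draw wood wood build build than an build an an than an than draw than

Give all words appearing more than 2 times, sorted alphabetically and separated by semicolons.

Unigram counts meeting the condition (more than 2 times):
  an: 8
  break: 4
  build: 6
  draw: 4
  than: 12
  wood: 5

an; break; build; draw; than; wood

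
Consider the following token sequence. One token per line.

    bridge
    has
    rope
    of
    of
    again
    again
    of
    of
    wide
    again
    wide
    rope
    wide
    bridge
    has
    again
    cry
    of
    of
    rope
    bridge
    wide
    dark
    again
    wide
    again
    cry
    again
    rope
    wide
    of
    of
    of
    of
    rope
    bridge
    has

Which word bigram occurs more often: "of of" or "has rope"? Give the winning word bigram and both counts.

"of of": 6 occurrences
"has rope": 1 occurrence

"of of" (6 vs 1)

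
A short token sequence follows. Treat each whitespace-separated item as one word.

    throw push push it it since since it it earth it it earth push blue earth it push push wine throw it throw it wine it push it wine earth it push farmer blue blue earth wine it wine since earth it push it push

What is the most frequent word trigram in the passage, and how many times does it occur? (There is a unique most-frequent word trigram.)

"earth it push", 3 times

Trigram frequencies (highest first):
  earth it push: 3
  it it earth: 2
  it push it: 2
  throw push push: 1
  push push it: 1
  push it it: 1
  … (33 more, each ≤ 1)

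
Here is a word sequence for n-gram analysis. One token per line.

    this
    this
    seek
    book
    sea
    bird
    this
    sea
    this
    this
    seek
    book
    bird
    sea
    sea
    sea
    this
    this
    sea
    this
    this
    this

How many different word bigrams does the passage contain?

11

22 tokens → 21 bigram windows in total.
Repeated bigrams (each contributes count−1 duplicates):
  this this: 5
  sea this: 3
  sea sea: 2
  seek book: 2
  this sea: 2
  this seek: 2
10 duplicate windows → 21 − 10 = 11 distinct.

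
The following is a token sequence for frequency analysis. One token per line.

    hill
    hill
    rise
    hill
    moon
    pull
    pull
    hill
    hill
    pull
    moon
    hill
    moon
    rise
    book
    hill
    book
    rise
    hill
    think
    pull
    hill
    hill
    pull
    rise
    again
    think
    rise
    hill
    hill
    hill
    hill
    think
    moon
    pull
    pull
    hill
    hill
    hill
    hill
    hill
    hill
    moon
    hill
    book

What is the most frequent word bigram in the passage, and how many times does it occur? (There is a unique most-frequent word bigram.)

"hill hill", 11 times

Bigram frequencies (highest first):
  hill hill: 11
  rise hill: 3
  hill moon: 3
  pull hill: 3
  moon pull: 2
  pull pull: 2
  … (16 more, each ≤ 2)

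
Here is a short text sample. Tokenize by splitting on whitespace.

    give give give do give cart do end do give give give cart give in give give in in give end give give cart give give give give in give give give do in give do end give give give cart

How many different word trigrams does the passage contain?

26

41 tokens → 39 trigram windows in total.
Repeated trigrams (each contributes count−1 duplicates):
  give give give: 6
  give give cart: 3
  end give give: 2
  give cart give: 2
  give give do: 2
  give give in: 2
  give in give: 2
  in give give: 2
13 duplicate windows → 39 − 13 = 26 distinct.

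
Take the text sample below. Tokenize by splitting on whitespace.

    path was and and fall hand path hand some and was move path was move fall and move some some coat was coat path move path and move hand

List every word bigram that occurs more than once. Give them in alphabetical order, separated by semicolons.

and move; move path; path was; was move

Bigram counts meeting the condition (more than once):
  and move: 2
  move path: 2
  path was: 2
  was move: 2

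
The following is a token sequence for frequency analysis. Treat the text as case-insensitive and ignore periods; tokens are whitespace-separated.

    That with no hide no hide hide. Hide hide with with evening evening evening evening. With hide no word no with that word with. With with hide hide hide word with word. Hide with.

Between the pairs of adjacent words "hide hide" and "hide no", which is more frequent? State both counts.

"hide hide" (5 vs 2)

"hide hide": 5 occurrences
"hide no": 2 occurrences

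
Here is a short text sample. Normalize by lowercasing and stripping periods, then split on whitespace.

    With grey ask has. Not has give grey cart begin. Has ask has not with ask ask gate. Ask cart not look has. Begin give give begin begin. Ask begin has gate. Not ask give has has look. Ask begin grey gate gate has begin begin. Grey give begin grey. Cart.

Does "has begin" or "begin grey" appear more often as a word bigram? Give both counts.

"has begin": 2 occurrences
"begin grey": 3 occurrences

"begin grey" (3 vs 2)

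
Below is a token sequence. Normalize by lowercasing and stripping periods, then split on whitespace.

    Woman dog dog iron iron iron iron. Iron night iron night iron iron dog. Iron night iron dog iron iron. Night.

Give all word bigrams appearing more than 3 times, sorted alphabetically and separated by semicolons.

Bigram counts meeting the condition (more than 3 times):
  iron iron: 6
  iron night: 4

iron iron; iron night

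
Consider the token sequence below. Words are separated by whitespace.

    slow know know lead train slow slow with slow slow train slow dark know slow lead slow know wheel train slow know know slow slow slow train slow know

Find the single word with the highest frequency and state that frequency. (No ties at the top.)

Unigram frequencies (highest first):
  slow: 13
  know: 7
  train: 4
  lead: 2
  with: 1
  dark: 1
  … (1 more, each ≤ 1)

"slow", 13 times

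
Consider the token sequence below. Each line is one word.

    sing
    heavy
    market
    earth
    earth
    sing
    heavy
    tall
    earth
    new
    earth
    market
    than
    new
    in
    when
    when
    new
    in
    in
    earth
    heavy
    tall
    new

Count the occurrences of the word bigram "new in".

2

Scanning the 23 overlapping bigram windows for "new in":
  position 14–15: new in
  position 18–19: new in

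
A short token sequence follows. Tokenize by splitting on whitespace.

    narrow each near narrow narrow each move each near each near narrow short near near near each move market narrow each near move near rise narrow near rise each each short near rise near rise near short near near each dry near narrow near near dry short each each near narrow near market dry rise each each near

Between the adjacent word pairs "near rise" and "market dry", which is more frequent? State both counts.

"near rise": 4 occurrences
"market dry": 1 occurrence

"near rise" (4 vs 1)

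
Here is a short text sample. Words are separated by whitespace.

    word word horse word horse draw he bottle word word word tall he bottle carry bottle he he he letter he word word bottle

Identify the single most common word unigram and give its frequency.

"word", 8 times

Unigram frequencies (highest first):
  word: 8
  he: 6
  bottle: 4
  horse: 2
  draw: 1
  tall: 1
  … (2 more, each ≤ 1)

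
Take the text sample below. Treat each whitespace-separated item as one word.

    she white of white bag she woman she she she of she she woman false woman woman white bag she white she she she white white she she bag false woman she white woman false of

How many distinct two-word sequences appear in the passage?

20

36 tokens → 35 bigram windows in total.
Repeated bigrams (each contributes count−1 duplicates):
  she she: 6
  she white: 4
  bag she: 2
  false woman: 2
  she woman: 2
  white bag: 2
  white she: 2
  woman false: 2
  … (1 more repeated)
15 duplicate windows → 35 − 15 = 20 distinct.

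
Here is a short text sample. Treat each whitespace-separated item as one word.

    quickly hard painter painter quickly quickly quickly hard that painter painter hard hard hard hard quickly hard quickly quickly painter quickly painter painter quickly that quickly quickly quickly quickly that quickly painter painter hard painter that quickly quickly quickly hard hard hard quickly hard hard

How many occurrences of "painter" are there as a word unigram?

10

Scanning the 45 tokens for "painter":
  position 3: painter
  position 4: painter
  position 10: painter
  position 11: painter
  position 20: painter
  position 22: painter
  position 23: painter
  position 32: painter
  position 33: painter
  position 35: painter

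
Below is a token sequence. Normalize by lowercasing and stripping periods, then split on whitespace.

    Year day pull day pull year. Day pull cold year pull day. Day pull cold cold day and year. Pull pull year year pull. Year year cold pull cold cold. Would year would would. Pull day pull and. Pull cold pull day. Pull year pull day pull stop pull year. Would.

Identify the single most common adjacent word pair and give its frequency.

"day pull", 7 times

Bigram frequencies (highest first):
  day pull: 7
  pull day: 5
  pull year: 5
  pull cold: 4
  year pull: 4
  year day: 2
  … (19 more, each ≤ 2)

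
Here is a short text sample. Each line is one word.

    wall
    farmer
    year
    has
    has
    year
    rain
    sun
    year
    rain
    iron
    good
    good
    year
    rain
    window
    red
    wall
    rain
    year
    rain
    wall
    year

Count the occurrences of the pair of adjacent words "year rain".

4

Scanning the 22 overlapping bigram windows for "year rain":
  position 6–7: year rain
  position 9–10: year rain
  position 14–15: year rain
  position 20–21: year rain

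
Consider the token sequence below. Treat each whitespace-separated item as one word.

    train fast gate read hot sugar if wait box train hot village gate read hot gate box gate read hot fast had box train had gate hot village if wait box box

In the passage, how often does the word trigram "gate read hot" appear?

3

Scanning the 30 overlapping trigram windows for "gate read hot":
  position 3–5: gate read hot
  position 13–15: gate read hot
  position 18–20: gate read hot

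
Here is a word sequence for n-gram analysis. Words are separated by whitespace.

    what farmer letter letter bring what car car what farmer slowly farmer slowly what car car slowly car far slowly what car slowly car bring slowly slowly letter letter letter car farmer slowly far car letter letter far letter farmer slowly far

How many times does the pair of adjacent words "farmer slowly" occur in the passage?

Scanning the 41 overlapping bigram windows for "farmer slowly":
  position 10–11: farmer slowly
  position 12–13: farmer slowly
  position 32–33: farmer slowly
  position 40–41: farmer slowly

4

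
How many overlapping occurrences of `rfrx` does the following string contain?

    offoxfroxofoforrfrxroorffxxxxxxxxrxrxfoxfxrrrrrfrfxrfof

1

Sliding a length-4 window over the 55 characters (52 positions):
  position 16–19: rfrx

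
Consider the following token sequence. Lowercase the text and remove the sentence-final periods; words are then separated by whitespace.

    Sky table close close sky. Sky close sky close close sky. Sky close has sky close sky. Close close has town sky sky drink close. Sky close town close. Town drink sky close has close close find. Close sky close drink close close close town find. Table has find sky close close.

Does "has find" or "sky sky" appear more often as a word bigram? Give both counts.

"has find": 1 occurrence
"sky sky": 3 occurrences

"sky sky" (3 vs 1)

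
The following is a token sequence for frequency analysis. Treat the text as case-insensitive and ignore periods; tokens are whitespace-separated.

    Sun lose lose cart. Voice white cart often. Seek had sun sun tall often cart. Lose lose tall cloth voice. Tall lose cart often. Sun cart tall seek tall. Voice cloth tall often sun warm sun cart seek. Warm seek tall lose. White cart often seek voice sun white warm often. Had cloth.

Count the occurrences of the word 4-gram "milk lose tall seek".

Scanning the 50 overlapping 4-gram windows for "milk lose tall seek":
  (none found)

0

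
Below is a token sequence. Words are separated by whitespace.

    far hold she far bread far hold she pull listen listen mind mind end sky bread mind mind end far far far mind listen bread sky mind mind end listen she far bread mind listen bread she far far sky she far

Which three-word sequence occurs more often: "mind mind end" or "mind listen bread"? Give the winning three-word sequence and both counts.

"mind mind end" (3 vs 2)

"mind mind end": 3 occurrences
"mind listen bread": 2 occurrences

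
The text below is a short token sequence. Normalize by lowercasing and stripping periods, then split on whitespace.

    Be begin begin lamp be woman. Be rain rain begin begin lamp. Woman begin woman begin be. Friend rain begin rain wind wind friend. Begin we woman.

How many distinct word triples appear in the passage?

27 tokens → 25 trigram windows in total.
Repeated trigrams (each contributes count−1 duplicates):
  begin begin lamp: 2
1 duplicate windows → 25 − 1 = 24 distinct.

24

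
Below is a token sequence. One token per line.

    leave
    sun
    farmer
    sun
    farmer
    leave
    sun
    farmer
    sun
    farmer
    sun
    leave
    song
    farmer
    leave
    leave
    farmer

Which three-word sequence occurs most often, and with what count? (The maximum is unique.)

Trigram frequencies (highest first):
  sun farmer sun: 3
  leave sun farmer: 2
  farmer sun farmer: 2
  sun farmer leave: 1
  farmer leave sun: 1
  farmer sun leave: 1
  … (5 more, each ≤ 1)

"sun farmer sun", 3 times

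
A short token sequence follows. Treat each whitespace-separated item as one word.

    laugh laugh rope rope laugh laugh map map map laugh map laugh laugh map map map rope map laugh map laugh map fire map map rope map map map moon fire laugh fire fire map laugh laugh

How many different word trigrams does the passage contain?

25

37 tokens → 35 trigram windows in total.
Repeated trigrams (each contributes count−1 duplicates):
  map laugh map: 3
  map map map: 3
  laugh laugh map: 2
  laugh map laugh: 2
  laugh map map: 2
  map laugh laugh: 2
  map map rope: 2
  map rope map: 2
10 duplicate windows → 35 − 10 = 25 distinct.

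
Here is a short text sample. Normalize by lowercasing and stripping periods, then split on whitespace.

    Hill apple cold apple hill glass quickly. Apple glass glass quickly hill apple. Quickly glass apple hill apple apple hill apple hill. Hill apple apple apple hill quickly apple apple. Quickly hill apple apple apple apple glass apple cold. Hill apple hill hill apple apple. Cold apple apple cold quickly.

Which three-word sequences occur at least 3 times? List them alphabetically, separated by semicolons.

apple apple apple; hill apple apple

Trigram counts meeting the condition (at least 3 times):
  apple apple apple: 3
  hill apple apple: 4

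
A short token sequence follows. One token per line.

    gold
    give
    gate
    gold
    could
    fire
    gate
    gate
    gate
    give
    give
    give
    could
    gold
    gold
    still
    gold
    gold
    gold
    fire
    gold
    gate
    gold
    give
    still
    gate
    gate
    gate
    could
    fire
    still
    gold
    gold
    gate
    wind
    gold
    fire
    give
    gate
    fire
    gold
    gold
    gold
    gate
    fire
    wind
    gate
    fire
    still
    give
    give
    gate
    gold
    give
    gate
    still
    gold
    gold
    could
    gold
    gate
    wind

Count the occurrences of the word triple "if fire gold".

Scanning the 60 overlapping trigram windows for "if fire gold":
  (none found)

0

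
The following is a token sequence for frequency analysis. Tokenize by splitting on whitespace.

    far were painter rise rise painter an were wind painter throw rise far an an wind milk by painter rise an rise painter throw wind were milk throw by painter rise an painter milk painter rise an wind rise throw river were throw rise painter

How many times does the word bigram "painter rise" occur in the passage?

Scanning the 44 overlapping bigram windows for "painter rise":
  position 3–4: painter rise
  position 19–20: painter rise
  position 30–31: painter rise
  position 35–36: painter rise

4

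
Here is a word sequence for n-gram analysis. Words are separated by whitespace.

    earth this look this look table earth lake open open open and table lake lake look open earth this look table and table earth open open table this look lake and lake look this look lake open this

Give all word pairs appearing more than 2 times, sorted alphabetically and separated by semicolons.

open open; this look

Bigram counts meeting the condition (more than 2 times):
  open open: 3
  this look: 5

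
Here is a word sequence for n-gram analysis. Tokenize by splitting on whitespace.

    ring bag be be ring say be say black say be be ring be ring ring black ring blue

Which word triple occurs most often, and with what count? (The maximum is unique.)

"be be ring", 2 times

Trigram frequencies (highest first):
  be be ring: 2
  ring bag be: 1
  bag be be: 1
  be ring say: 1
  ring say be: 1
  say be say: 1
  … (10 more, each ≤ 1)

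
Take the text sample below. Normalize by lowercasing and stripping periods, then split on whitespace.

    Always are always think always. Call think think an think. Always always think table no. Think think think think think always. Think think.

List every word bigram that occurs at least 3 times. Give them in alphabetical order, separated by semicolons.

always think; think always; think think

Bigram counts meeting the condition (at least 3 times):
  always think: 3
  think always: 3
  think think: 6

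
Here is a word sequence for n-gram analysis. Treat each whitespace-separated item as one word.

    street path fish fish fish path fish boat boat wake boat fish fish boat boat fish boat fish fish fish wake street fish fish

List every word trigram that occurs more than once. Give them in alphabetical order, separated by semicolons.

boat fish fish; fish boat boat; fish fish fish

Trigram counts meeting the condition (more than once):
  boat fish fish: 2
  fish boat boat: 2
  fish fish fish: 2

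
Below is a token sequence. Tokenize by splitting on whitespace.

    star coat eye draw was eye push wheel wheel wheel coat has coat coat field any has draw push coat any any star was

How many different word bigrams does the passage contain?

22

24 tokens → 23 bigram windows in total.
Repeated bigrams (each contributes count−1 duplicates):
  wheel wheel: 2
1 duplicate windows → 23 − 1 = 22 distinct.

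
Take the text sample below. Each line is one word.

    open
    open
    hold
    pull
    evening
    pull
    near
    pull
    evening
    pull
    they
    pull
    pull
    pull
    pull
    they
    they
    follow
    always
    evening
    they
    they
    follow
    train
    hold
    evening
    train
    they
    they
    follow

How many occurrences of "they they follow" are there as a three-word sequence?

Scanning the 28 overlapping trigram windows for "they they follow":
  position 16–18: they they follow
  position 21–23: they they follow
  position 28–30: they they follow

3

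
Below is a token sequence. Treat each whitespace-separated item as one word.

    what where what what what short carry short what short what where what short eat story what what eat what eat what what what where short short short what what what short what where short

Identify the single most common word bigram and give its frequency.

Bigram frequencies (highest first):
  what what: 7
  what where: 4
  what short: 4
  short what: 4
  where what: 2
  what eat: 2
  … (8 more, each ≤ 2)

"what what", 7 times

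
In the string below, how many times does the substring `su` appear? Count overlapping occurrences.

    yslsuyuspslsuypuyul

2

Sliding a length-2 window over the 19 characters (18 positions):
  position 4–5: su
  position 12–13: su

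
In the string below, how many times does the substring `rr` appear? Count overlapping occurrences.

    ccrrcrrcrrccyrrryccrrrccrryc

Sliding a length-2 window over the 28 characters (27 positions):
  position 3–4: rr
  position 6–7: rr
  position 9–10: rr
  position 14–15: rr
  position 15–16: rr
  position 20–21: rr
  position 21–22: rr
  position 25–26: rr

8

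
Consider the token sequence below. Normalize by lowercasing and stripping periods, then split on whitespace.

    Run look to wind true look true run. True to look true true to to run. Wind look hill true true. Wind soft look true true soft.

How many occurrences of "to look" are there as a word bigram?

1

Scanning the 26 overlapping bigram windows for "to look":
  position 10–11: to look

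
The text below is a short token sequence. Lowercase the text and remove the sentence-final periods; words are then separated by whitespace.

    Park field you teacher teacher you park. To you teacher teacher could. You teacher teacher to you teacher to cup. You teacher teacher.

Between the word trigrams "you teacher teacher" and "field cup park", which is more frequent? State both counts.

"you teacher teacher" (4 vs 0)

"you teacher teacher": 4 occurrences
"field cup park": 0 occurrences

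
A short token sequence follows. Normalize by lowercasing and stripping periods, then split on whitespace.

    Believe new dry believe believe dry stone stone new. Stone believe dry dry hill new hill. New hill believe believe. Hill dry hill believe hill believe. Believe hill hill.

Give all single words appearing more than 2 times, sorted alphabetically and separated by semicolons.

Unigram counts meeting the condition (more than 2 times):
  believe: 9
  dry: 5
  hill: 8
  new: 4
  stone: 3

believe; dry; hill; new; stone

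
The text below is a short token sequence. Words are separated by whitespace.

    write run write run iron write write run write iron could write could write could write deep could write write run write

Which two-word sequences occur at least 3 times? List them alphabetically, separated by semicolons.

Bigram counts meeting the condition (at least 3 times):
  could write: 4
  run write: 3
  write run: 4

could write; run write; write run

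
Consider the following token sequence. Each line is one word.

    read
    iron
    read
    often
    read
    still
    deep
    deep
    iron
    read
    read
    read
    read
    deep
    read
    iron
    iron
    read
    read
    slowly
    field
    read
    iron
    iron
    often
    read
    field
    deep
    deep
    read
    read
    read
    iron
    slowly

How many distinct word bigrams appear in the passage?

19

34 tokens → 33 bigram windows in total.
Repeated bigrams (each contributes count−1 duplicates):
  read read: 6
  read iron: 4
  iron read: 3
  deep deep: 2
  deep read: 2
  iron iron: 2
  often read: 2
14 duplicate windows → 33 − 14 = 19 distinct.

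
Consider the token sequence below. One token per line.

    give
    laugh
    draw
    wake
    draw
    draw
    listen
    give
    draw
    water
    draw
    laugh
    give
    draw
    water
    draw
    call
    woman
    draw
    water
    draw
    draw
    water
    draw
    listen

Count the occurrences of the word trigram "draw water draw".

Scanning the 23 overlapping trigram windows for "draw water draw":
  position 9–11: draw water draw
  position 14–16: draw water draw
  position 19–21: draw water draw
  position 22–24: draw water draw

4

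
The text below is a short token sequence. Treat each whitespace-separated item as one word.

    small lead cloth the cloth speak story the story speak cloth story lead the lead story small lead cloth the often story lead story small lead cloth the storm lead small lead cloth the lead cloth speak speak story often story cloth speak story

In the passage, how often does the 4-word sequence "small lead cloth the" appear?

4

Scanning the 41 overlapping 4-gram windows for "small lead cloth the":
  position 1–4: small lead cloth the
  position 17–20: small lead cloth the
  position 25–28: small lead cloth the
  position 31–34: small lead cloth the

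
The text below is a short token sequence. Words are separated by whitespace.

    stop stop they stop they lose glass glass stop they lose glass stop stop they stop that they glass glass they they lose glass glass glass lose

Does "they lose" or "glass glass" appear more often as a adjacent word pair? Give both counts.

"they lose": 3 occurrences
"glass glass": 4 occurrences

"glass glass" (4 vs 3)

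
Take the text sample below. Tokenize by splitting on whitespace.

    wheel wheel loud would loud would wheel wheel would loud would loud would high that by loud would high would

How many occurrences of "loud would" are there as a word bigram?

5

Scanning the 19 overlapping bigram windows for "loud would":
  position 3–4: loud would
  position 5–6: loud would
  position 10–11: loud would
  position 12–13: loud would
  position 17–18: loud would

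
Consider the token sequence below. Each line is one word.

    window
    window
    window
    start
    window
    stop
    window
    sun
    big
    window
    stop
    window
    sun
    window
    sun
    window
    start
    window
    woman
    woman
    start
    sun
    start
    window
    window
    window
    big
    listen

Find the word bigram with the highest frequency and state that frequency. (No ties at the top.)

"window window", 4 times

Bigram frequencies (highest first):
  window window: 4
  start window: 3
  window sun: 3
  window start: 2
  window stop: 2
  stop window: 2
  … (10 more, each ≤ 2)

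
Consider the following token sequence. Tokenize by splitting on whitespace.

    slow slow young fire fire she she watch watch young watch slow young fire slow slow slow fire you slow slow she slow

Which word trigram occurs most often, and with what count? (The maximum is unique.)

"slow young fire", 2 times

Trigram frequencies (highest first):
  slow young fire: 2
  slow slow young: 1
  young fire fire: 1
  fire fire she: 1
  fire she she: 1
  she she watch: 1
  … (14 more, each ≤ 1)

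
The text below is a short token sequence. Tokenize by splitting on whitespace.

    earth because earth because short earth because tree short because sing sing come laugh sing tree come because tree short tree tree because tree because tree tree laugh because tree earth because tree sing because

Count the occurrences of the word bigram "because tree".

Scanning the 34 overlapping bigram windows for "because tree":
  position 7–8: because tree
  position 18–19: because tree
  position 23–24: because tree
  position 25–26: because tree
  position 29–30: because tree
  position 32–33: because tree

6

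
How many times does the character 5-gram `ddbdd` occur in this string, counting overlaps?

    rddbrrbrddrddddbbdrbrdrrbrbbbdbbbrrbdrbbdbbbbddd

Sliding a length-5 window over the 48 characters (44 positions):
  (no match at any position)

0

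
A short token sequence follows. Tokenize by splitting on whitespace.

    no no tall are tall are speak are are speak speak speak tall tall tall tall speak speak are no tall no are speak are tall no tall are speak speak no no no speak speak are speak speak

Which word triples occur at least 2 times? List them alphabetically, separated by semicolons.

Trigram counts meeting the condition (at least 2 times):
  are speak are: 2
  are speak speak: 3
  no tall are: 2
  speak speak are: 2
  tall are speak: 2
  tall tall tall: 2

are speak are; are speak speak; no tall are; speak speak are; tall are speak; tall tall tall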